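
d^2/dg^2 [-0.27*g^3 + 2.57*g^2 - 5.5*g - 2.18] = 5.14 - 1.62*g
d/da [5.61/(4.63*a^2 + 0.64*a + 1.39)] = (-51.9486*a - 3.5904)/(4.63*a^2 + 0.64*a + 1.39)^2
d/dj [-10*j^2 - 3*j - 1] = -20*j - 3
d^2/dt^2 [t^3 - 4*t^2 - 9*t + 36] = 6*t - 8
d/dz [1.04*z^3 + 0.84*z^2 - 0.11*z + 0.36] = 3.12*z^2 + 1.68*z - 0.11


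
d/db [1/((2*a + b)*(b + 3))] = -(2*a + 2*b + 3)/((2*a + b)^2*(b + 3)^2)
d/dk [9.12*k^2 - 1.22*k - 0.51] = 18.24*k - 1.22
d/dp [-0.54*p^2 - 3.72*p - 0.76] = -1.08*p - 3.72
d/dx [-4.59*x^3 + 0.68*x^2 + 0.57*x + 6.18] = -13.77*x^2 + 1.36*x + 0.57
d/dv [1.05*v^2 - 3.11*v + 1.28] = 2.1*v - 3.11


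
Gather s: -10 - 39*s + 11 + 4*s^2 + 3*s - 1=4*s^2 - 36*s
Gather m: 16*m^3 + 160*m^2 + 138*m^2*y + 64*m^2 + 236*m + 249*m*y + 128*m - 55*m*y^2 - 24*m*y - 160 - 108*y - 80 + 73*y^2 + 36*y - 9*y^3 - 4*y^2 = 16*m^3 + m^2*(138*y + 224) + m*(-55*y^2 + 225*y + 364) - 9*y^3 + 69*y^2 - 72*y - 240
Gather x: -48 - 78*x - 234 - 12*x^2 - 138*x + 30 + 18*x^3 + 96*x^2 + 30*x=18*x^3 + 84*x^2 - 186*x - 252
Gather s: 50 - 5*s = 50 - 5*s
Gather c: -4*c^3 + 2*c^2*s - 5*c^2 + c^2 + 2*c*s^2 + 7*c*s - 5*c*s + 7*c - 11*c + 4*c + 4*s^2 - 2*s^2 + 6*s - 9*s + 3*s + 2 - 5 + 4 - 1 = -4*c^3 + c^2*(2*s - 4) + c*(2*s^2 + 2*s) + 2*s^2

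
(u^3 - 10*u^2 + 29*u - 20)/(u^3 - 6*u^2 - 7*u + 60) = (u - 1)/(u + 3)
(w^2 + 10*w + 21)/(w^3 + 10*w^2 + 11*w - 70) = (w + 3)/(w^2 + 3*w - 10)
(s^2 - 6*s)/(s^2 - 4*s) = (s - 6)/(s - 4)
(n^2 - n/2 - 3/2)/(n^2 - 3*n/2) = (n + 1)/n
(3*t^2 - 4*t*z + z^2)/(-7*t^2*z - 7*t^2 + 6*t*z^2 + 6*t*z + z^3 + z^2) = (-3*t + z)/(7*t*z + 7*t + z^2 + z)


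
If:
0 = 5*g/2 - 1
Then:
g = 2/5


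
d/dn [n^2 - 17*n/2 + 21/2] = 2*n - 17/2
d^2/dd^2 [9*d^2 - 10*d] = 18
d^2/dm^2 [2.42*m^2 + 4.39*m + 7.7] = 4.84000000000000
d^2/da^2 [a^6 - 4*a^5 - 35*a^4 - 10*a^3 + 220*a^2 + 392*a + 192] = 30*a^4 - 80*a^3 - 420*a^2 - 60*a + 440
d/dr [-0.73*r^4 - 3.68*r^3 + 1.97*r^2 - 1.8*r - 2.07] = -2.92*r^3 - 11.04*r^2 + 3.94*r - 1.8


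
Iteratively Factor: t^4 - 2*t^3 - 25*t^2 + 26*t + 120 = (t + 4)*(t^3 - 6*t^2 - t + 30) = (t - 5)*(t + 4)*(t^2 - t - 6) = (t - 5)*(t - 3)*(t + 4)*(t + 2)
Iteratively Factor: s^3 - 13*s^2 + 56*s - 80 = (s - 5)*(s^2 - 8*s + 16) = (s - 5)*(s - 4)*(s - 4)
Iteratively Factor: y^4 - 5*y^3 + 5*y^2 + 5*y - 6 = (y - 3)*(y^3 - 2*y^2 - y + 2) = (y - 3)*(y - 2)*(y^2 - 1) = (y - 3)*(y - 2)*(y - 1)*(y + 1)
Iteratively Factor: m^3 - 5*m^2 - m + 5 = (m - 1)*(m^2 - 4*m - 5) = (m - 1)*(m + 1)*(m - 5)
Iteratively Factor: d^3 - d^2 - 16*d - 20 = (d + 2)*(d^2 - 3*d - 10) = (d - 5)*(d + 2)*(d + 2)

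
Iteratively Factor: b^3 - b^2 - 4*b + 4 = (b - 1)*(b^2 - 4) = (b - 1)*(b + 2)*(b - 2)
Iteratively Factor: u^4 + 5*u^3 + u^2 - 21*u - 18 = (u + 3)*(u^3 + 2*u^2 - 5*u - 6) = (u + 1)*(u + 3)*(u^2 + u - 6) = (u + 1)*(u + 3)^2*(u - 2)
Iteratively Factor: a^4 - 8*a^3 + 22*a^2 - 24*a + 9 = (a - 1)*(a^3 - 7*a^2 + 15*a - 9) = (a - 1)^2*(a^2 - 6*a + 9) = (a - 3)*(a - 1)^2*(a - 3)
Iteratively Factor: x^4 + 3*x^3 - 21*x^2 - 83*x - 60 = (x + 3)*(x^3 - 21*x - 20) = (x - 5)*(x + 3)*(x^2 + 5*x + 4) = (x - 5)*(x + 1)*(x + 3)*(x + 4)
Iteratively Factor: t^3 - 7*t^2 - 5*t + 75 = (t - 5)*(t^2 - 2*t - 15) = (t - 5)*(t + 3)*(t - 5)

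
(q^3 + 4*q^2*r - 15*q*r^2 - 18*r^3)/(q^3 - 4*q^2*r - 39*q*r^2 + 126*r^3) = (q + r)/(q - 7*r)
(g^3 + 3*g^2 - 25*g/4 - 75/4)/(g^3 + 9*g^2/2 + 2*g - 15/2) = (g - 5/2)/(g - 1)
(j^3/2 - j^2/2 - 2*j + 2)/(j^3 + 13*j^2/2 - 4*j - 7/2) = (j^2 - 4)/(2*j^2 + 15*j + 7)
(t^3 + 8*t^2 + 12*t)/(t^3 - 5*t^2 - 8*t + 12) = t*(t + 6)/(t^2 - 7*t + 6)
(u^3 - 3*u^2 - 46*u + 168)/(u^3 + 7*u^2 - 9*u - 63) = (u^2 - 10*u + 24)/(u^2 - 9)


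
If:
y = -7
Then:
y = -7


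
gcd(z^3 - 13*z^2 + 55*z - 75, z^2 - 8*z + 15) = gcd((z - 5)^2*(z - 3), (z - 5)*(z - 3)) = z^2 - 8*z + 15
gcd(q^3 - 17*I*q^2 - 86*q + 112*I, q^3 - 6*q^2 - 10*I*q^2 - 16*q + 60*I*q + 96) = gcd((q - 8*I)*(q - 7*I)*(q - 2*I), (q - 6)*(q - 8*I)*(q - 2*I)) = q^2 - 10*I*q - 16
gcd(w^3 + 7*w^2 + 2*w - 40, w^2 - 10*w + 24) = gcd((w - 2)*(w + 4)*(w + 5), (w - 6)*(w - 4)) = 1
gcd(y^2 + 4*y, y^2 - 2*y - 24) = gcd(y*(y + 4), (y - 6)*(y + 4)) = y + 4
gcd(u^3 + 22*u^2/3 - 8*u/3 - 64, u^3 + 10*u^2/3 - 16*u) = u^2 + 10*u/3 - 16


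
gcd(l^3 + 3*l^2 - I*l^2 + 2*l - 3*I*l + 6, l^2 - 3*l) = 1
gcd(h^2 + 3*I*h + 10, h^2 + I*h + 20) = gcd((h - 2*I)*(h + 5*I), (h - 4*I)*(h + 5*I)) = h + 5*I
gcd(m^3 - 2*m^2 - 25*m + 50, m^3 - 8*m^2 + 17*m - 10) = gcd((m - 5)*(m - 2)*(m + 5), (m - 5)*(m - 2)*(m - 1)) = m^2 - 7*m + 10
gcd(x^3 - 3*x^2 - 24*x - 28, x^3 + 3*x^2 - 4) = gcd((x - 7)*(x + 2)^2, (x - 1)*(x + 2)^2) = x^2 + 4*x + 4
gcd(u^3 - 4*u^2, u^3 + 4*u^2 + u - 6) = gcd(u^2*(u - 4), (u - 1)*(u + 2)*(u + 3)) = 1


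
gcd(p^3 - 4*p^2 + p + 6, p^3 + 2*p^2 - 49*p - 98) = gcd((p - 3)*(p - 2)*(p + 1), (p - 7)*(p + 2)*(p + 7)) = 1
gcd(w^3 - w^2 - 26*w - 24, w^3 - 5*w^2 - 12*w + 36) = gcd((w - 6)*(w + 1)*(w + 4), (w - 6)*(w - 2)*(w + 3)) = w - 6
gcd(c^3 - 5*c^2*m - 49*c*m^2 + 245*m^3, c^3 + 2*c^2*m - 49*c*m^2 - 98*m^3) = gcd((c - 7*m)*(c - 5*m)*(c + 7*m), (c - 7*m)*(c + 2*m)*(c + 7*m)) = c^2 - 49*m^2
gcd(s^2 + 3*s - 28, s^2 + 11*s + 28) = s + 7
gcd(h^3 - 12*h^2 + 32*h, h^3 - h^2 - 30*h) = h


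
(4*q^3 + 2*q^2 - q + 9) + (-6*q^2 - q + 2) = 4*q^3 - 4*q^2 - 2*q + 11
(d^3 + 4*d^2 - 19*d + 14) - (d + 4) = d^3 + 4*d^2 - 20*d + 10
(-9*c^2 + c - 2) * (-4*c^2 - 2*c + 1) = 36*c^4 + 14*c^3 - 3*c^2 + 5*c - 2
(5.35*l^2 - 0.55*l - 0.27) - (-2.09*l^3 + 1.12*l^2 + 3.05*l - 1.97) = 2.09*l^3 + 4.23*l^2 - 3.6*l + 1.7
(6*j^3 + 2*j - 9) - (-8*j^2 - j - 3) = 6*j^3 + 8*j^2 + 3*j - 6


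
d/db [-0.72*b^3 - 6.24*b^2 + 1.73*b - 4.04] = -2.16*b^2 - 12.48*b + 1.73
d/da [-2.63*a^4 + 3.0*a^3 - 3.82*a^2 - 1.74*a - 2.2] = -10.52*a^3 + 9.0*a^2 - 7.64*a - 1.74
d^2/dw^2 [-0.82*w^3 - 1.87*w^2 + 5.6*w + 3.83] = -4.92*w - 3.74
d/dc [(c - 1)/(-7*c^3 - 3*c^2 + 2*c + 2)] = (-7*c^3 - 3*c^2 + 2*c + (c - 1)*(21*c^2 + 6*c - 2) + 2)/(7*c^3 + 3*c^2 - 2*c - 2)^2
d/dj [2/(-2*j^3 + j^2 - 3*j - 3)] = 2*(6*j^2 - 2*j + 3)/(2*j^3 - j^2 + 3*j + 3)^2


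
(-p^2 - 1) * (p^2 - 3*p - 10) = -p^4 + 3*p^3 + 9*p^2 + 3*p + 10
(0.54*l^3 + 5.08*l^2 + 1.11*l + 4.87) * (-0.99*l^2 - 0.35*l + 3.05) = -0.5346*l^5 - 5.2182*l^4 - 1.2299*l^3 + 10.2842*l^2 + 1.681*l + 14.8535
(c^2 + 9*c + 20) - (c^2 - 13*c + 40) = 22*c - 20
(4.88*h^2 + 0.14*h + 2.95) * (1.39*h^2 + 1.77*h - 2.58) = 6.7832*h^4 + 8.8322*h^3 - 8.2421*h^2 + 4.8603*h - 7.611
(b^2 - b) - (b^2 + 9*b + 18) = -10*b - 18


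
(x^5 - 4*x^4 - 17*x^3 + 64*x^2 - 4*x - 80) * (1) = x^5 - 4*x^4 - 17*x^3 + 64*x^2 - 4*x - 80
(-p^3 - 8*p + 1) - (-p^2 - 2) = -p^3 + p^2 - 8*p + 3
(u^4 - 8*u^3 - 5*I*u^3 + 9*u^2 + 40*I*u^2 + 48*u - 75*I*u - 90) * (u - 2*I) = u^5 - 8*u^4 - 7*I*u^4 - u^3 + 56*I*u^3 + 128*u^2 - 93*I*u^2 - 240*u - 96*I*u + 180*I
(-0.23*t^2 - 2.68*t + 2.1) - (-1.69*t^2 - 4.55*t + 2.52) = 1.46*t^2 + 1.87*t - 0.42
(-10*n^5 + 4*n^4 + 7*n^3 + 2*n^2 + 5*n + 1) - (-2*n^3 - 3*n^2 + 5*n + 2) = -10*n^5 + 4*n^4 + 9*n^3 + 5*n^2 - 1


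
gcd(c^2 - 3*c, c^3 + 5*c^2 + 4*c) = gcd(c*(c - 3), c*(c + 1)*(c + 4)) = c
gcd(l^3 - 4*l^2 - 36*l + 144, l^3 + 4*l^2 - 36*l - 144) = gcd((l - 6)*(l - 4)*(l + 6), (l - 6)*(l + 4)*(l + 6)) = l^2 - 36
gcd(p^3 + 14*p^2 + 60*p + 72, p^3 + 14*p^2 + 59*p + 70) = p + 2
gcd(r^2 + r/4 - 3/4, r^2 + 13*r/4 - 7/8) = 1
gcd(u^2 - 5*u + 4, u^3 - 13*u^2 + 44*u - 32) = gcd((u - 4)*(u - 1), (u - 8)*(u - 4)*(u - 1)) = u^2 - 5*u + 4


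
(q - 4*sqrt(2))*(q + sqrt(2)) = q^2 - 3*sqrt(2)*q - 8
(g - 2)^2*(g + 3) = g^3 - g^2 - 8*g + 12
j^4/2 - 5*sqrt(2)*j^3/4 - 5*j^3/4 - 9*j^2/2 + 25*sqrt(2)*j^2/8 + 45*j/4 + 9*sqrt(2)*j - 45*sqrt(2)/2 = (j/2 + sqrt(2))*(j - 5/2)*(j - 3*sqrt(2))*(j - 3*sqrt(2)/2)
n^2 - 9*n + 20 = (n - 5)*(n - 4)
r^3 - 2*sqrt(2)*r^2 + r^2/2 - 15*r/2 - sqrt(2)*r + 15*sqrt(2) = (r - 5/2)*(r + 3)*(r - 2*sqrt(2))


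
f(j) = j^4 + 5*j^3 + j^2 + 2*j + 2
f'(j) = 4*j^3 + 15*j^2 + 2*j + 2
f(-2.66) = -40.29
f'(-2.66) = 27.53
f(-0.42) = 1.00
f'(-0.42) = 3.51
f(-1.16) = -4.97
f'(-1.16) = 13.62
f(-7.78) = 1356.10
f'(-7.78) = -989.28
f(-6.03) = 252.13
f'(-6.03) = -341.67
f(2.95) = 220.70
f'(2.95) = 241.13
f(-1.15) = -4.83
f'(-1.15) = 13.45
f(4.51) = 903.75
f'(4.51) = 683.06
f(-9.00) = 2981.00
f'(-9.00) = -1717.00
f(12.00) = 29546.00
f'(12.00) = 9098.00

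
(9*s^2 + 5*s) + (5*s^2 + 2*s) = 14*s^2 + 7*s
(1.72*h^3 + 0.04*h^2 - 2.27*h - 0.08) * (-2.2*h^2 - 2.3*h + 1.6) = -3.784*h^5 - 4.044*h^4 + 7.654*h^3 + 5.461*h^2 - 3.448*h - 0.128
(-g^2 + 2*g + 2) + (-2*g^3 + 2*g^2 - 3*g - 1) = -2*g^3 + g^2 - g + 1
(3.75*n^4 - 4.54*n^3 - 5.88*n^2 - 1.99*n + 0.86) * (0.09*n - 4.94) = 0.3375*n^5 - 18.9336*n^4 + 21.8984*n^3 + 28.8681*n^2 + 9.908*n - 4.2484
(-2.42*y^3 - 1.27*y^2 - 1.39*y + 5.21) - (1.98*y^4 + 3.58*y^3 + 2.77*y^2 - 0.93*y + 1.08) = -1.98*y^4 - 6.0*y^3 - 4.04*y^2 - 0.46*y + 4.13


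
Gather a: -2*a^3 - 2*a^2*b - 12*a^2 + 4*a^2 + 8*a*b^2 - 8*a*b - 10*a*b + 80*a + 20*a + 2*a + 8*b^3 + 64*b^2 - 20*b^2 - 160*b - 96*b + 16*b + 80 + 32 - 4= -2*a^3 + a^2*(-2*b - 8) + a*(8*b^2 - 18*b + 102) + 8*b^3 + 44*b^2 - 240*b + 108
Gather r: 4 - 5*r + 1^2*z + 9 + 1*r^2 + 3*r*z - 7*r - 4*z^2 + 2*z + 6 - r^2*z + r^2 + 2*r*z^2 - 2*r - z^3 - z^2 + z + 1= r^2*(2 - z) + r*(2*z^2 + 3*z - 14) - z^3 - 5*z^2 + 4*z + 20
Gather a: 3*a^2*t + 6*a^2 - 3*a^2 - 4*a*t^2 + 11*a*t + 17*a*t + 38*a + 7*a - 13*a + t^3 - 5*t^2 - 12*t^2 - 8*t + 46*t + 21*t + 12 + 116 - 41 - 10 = a^2*(3*t + 3) + a*(-4*t^2 + 28*t + 32) + t^3 - 17*t^2 + 59*t + 77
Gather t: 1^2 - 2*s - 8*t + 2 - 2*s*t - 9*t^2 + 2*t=-2*s - 9*t^2 + t*(-2*s - 6) + 3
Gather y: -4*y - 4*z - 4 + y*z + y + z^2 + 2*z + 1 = y*(z - 3) + z^2 - 2*z - 3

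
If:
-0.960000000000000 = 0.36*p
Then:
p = -2.67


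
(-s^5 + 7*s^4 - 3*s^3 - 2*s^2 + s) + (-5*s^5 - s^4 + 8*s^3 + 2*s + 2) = -6*s^5 + 6*s^4 + 5*s^3 - 2*s^2 + 3*s + 2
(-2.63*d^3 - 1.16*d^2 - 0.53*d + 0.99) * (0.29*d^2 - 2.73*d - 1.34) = -0.7627*d^5 + 6.8435*d^4 + 6.5373*d^3 + 3.2884*d^2 - 1.9925*d - 1.3266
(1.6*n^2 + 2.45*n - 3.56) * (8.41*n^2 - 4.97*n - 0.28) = 13.456*n^4 + 12.6525*n^3 - 42.5641*n^2 + 17.0072*n + 0.9968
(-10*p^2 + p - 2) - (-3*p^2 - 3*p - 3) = -7*p^2 + 4*p + 1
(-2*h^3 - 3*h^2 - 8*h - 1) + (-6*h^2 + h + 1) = -2*h^3 - 9*h^2 - 7*h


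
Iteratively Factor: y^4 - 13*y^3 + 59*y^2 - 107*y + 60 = (y - 3)*(y^3 - 10*y^2 + 29*y - 20) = (y - 3)*(y - 1)*(y^2 - 9*y + 20) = (y - 4)*(y - 3)*(y - 1)*(y - 5)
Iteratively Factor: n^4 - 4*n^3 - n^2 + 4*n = (n - 4)*(n^3 - n) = (n - 4)*(n + 1)*(n^2 - n) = (n - 4)*(n - 1)*(n + 1)*(n)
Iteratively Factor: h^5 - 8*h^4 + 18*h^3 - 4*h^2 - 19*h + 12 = (h - 1)*(h^4 - 7*h^3 + 11*h^2 + 7*h - 12) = (h - 1)^2*(h^3 - 6*h^2 + 5*h + 12) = (h - 4)*(h - 1)^2*(h^2 - 2*h - 3) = (h - 4)*(h - 3)*(h - 1)^2*(h + 1)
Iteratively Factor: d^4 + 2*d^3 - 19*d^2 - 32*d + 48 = (d - 1)*(d^3 + 3*d^2 - 16*d - 48) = (d - 1)*(d + 3)*(d^2 - 16) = (d - 1)*(d + 3)*(d + 4)*(d - 4)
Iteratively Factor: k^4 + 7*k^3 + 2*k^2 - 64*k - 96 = (k - 3)*(k^3 + 10*k^2 + 32*k + 32) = (k - 3)*(k + 4)*(k^2 + 6*k + 8) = (k - 3)*(k + 4)^2*(k + 2)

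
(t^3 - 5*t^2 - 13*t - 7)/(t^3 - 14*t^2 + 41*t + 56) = (t + 1)/(t - 8)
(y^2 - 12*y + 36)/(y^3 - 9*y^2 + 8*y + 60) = (y - 6)/(y^2 - 3*y - 10)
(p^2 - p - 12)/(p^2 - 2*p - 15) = (p - 4)/(p - 5)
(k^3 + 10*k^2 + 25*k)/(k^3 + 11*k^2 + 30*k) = (k + 5)/(k + 6)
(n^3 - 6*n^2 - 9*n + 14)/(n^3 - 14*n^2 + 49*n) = (n^2 + n - 2)/(n*(n - 7))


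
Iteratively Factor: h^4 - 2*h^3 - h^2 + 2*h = (h)*(h^3 - 2*h^2 - h + 2) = h*(h + 1)*(h^2 - 3*h + 2) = h*(h - 2)*(h + 1)*(h - 1)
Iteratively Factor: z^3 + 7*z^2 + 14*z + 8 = (z + 4)*(z^2 + 3*z + 2) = (z + 1)*(z + 4)*(z + 2)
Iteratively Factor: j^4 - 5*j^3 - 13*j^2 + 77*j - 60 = (j - 3)*(j^3 - 2*j^2 - 19*j + 20) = (j - 3)*(j + 4)*(j^2 - 6*j + 5) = (j - 5)*(j - 3)*(j + 4)*(j - 1)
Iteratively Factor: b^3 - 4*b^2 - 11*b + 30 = (b + 3)*(b^2 - 7*b + 10) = (b - 2)*(b + 3)*(b - 5)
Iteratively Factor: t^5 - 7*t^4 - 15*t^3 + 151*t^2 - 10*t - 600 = (t - 5)*(t^4 - 2*t^3 - 25*t^2 + 26*t + 120) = (t - 5)*(t + 4)*(t^3 - 6*t^2 - t + 30) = (t - 5)*(t - 3)*(t + 4)*(t^2 - 3*t - 10) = (t - 5)^2*(t - 3)*(t + 4)*(t + 2)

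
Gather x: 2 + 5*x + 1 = 5*x + 3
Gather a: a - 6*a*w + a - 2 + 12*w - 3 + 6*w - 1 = a*(2 - 6*w) + 18*w - 6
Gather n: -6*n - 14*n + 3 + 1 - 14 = -20*n - 10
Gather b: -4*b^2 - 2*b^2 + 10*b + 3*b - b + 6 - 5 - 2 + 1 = -6*b^2 + 12*b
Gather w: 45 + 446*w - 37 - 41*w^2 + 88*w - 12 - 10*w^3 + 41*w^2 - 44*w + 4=-10*w^3 + 490*w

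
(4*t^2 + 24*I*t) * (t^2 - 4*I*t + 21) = 4*t^4 + 8*I*t^3 + 180*t^2 + 504*I*t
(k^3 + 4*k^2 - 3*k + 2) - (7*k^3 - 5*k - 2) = -6*k^3 + 4*k^2 + 2*k + 4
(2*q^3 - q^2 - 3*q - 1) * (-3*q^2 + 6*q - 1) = -6*q^5 + 15*q^4 + q^3 - 14*q^2 - 3*q + 1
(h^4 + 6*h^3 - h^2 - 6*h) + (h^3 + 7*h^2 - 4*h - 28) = h^4 + 7*h^3 + 6*h^2 - 10*h - 28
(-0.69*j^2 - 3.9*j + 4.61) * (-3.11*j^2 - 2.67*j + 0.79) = 2.1459*j^4 + 13.9713*j^3 - 4.4692*j^2 - 15.3897*j + 3.6419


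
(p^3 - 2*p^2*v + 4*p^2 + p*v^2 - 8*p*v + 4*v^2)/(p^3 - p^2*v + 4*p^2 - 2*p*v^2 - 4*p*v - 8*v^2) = (p^2 - 2*p*v + v^2)/(p^2 - p*v - 2*v^2)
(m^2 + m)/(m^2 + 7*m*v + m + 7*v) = m/(m + 7*v)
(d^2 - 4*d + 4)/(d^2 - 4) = (d - 2)/(d + 2)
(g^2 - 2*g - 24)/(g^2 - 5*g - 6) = (g + 4)/(g + 1)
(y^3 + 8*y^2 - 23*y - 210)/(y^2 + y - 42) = (y^2 + y - 30)/(y - 6)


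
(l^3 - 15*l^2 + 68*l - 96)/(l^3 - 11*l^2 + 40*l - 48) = (l - 8)/(l - 4)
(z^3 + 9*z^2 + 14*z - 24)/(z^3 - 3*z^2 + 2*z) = (z^2 + 10*z + 24)/(z*(z - 2))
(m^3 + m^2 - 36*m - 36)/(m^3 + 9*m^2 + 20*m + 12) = (m - 6)/(m + 2)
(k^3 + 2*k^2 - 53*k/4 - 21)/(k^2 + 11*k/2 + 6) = k - 7/2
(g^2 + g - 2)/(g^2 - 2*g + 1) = (g + 2)/(g - 1)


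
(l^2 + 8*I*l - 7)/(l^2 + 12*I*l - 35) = (l + I)/(l + 5*I)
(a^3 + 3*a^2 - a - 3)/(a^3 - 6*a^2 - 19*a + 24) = (a + 1)/(a - 8)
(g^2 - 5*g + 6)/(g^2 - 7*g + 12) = (g - 2)/(g - 4)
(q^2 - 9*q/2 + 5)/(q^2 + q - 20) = (q^2 - 9*q/2 + 5)/(q^2 + q - 20)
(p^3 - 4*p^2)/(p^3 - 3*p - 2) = p^2*(4 - p)/(-p^3 + 3*p + 2)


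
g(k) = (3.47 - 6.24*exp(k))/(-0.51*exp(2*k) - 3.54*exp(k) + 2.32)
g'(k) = (3.47 - 6.24*exp(k))*(1.02*exp(2*k) + 3.54*exp(k))/(-0.51*exp(2*k) - 3.54*exp(k) + 2.32)^2 - 6.24*exp(k)/(-0.51*exp(2*k) - 3.54*exp(k) + 2.32)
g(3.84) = 0.23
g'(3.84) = -0.20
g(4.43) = 0.13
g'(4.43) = -0.12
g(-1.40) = 1.36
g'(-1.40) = -0.19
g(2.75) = 0.53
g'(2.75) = -0.36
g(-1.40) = 1.36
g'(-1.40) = -0.19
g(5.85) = 0.03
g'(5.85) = -0.03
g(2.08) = 0.79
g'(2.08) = -0.41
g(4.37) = 0.14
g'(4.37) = -0.13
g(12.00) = 0.00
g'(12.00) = 0.00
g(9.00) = 0.00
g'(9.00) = 0.00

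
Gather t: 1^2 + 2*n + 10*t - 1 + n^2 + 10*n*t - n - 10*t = n^2 + 10*n*t + n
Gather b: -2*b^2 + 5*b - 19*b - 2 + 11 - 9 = -2*b^2 - 14*b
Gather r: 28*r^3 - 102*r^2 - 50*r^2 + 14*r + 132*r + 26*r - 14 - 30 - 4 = 28*r^3 - 152*r^2 + 172*r - 48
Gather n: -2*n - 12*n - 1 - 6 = -14*n - 7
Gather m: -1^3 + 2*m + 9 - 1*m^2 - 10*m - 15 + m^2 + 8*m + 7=0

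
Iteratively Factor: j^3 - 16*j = (j)*(j^2 - 16) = j*(j + 4)*(j - 4)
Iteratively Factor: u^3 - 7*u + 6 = (u - 2)*(u^2 + 2*u - 3) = (u - 2)*(u - 1)*(u + 3)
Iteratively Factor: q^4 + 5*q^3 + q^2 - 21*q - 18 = (q - 2)*(q^3 + 7*q^2 + 15*q + 9) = (q - 2)*(q + 1)*(q^2 + 6*q + 9) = (q - 2)*(q + 1)*(q + 3)*(q + 3)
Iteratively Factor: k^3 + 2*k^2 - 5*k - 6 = (k + 3)*(k^2 - k - 2) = (k + 1)*(k + 3)*(k - 2)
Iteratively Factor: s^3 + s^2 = (s + 1)*(s^2) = s*(s + 1)*(s)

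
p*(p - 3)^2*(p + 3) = p^4 - 3*p^3 - 9*p^2 + 27*p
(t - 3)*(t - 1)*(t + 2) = t^3 - 2*t^2 - 5*t + 6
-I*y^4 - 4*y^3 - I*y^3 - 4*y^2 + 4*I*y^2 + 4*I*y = y*(y - 2*I)^2*(-I*y - I)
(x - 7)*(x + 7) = x^2 - 49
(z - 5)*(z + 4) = z^2 - z - 20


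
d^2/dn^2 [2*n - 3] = 0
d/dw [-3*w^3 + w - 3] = 1 - 9*w^2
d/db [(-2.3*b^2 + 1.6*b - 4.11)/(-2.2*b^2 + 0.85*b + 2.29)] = (1.565*b^2 - 28.618*b + 7.1575)/(4.84*b^4 - 3.74*b^3 - 9.3535*b^2 + 3.893*b + 5.2441)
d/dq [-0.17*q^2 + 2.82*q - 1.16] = 2.82 - 0.34*q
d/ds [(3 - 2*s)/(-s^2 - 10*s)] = 2*(-s^2 + 3*s + 15)/(s^2*(s^2 + 20*s + 100))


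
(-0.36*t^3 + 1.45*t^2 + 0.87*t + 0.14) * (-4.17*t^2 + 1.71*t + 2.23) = 1.5012*t^5 - 6.6621*t^4 - 1.9512*t^3 + 4.1374*t^2 + 2.1795*t + 0.3122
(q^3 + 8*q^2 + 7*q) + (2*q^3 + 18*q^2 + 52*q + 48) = 3*q^3 + 26*q^2 + 59*q + 48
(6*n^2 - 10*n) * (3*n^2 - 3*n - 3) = 18*n^4 - 48*n^3 + 12*n^2 + 30*n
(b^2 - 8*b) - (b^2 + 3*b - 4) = 4 - 11*b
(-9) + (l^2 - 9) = l^2 - 18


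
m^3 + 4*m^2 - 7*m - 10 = (m - 2)*(m + 1)*(m + 5)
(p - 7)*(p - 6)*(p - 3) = p^3 - 16*p^2 + 81*p - 126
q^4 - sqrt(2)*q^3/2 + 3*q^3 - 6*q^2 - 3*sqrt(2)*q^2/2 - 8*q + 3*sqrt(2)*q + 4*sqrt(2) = (q - 2)*(q + 1)*(q + 4)*(q - sqrt(2)/2)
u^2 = u^2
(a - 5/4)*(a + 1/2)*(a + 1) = a^3 + a^2/4 - 11*a/8 - 5/8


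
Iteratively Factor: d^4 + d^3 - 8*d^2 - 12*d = (d)*(d^3 + d^2 - 8*d - 12) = d*(d + 2)*(d^2 - d - 6) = d*(d + 2)^2*(d - 3)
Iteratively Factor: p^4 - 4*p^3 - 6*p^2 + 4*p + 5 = (p - 5)*(p^3 + p^2 - p - 1) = (p - 5)*(p - 1)*(p^2 + 2*p + 1) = (p - 5)*(p - 1)*(p + 1)*(p + 1)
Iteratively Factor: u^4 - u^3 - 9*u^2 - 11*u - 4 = (u + 1)*(u^3 - 2*u^2 - 7*u - 4) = (u - 4)*(u + 1)*(u^2 + 2*u + 1) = (u - 4)*(u + 1)^2*(u + 1)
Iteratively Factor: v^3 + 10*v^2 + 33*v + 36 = (v + 3)*(v^2 + 7*v + 12) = (v + 3)*(v + 4)*(v + 3)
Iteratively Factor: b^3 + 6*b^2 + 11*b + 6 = (b + 3)*(b^2 + 3*b + 2) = (b + 2)*(b + 3)*(b + 1)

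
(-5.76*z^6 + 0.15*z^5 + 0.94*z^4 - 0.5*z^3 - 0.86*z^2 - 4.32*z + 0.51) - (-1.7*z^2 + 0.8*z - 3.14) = -5.76*z^6 + 0.15*z^5 + 0.94*z^4 - 0.5*z^3 + 0.84*z^2 - 5.12*z + 3.65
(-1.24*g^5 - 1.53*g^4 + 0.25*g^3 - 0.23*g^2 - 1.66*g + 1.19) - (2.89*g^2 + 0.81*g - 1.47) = -1.24*g^5 - 1.53*g^4 + 0.25*g^3 - 3.12*g^2 - 2.47*g + 2.66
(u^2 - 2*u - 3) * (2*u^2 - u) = 2*u^4 - 5*u^3 - 4*u^2 + 3*u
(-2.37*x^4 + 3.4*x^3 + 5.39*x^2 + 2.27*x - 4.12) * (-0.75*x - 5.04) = 1.7775*x^5 + 9.3948*x^4 - 21.1785*x^3 - 28.8681*x^2 - 8.3508*x + 20.7648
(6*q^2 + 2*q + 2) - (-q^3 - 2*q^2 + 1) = q^3 + 8*q^2 + 2*q + 1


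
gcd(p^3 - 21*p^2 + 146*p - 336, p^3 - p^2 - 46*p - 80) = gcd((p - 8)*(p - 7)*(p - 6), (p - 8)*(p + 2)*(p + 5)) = p - 8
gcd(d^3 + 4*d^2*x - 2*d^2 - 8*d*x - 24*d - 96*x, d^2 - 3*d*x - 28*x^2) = d + 4*x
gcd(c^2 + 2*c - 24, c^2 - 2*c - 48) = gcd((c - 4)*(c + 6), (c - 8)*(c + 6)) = c + 6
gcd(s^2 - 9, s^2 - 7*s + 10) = 1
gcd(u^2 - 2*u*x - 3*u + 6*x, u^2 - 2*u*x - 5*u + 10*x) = -u + 2*x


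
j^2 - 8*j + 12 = (j - 6)*(j - 2)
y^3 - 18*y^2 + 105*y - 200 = (y - 8)*(y - 5)^2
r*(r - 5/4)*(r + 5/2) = r^3 + 5*r^2/4 - 25*r/8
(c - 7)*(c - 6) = c^2 - 13*c + 42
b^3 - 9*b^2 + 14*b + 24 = (b - 6)*(b - 4)*(b + 1)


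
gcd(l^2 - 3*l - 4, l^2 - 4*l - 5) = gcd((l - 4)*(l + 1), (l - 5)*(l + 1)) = l + 1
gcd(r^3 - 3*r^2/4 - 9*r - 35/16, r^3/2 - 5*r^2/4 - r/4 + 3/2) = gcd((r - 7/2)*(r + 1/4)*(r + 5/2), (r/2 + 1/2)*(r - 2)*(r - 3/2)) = 1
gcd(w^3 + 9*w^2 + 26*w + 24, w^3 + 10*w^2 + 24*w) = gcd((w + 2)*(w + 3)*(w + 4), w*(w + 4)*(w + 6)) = w + 4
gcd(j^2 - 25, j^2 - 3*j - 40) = j + 5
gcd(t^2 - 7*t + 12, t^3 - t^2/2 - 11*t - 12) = t - 4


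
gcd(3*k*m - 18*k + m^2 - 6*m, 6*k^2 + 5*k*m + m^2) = 3*k + m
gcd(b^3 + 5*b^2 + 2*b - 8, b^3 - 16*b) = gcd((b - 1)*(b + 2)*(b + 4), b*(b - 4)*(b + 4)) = b + 4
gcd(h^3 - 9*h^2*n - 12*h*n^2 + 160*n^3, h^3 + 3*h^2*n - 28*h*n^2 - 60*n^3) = h - 5*n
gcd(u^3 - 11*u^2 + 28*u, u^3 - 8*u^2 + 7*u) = u^2 - 7*u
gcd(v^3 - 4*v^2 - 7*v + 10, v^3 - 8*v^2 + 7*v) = v - 1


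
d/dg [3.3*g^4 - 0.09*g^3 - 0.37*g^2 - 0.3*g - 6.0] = 13.2*g^3 - 0.27*g^2 - 0.74*g - 0.3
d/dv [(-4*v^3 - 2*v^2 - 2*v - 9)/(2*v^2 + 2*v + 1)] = 4*(-2*v^4 - 4*v^3 - 3*v^2 + 8*v + 4)/(4*v^4 + 8*v^3 + 8*v^2 + 4*v + 1)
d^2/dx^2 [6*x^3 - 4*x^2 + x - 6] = 36*x - 8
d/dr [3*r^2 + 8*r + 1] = 6*r + 8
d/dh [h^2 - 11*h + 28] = 2*h - 11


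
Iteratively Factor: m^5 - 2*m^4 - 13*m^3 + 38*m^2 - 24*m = (m - 2)*(m^4 - 13*m^2 + 12*m) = (m - 2)*(m + 4)*(m^3 - 4*m^2 + 3*m) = (m - 2)*(m - 1)*(m + 4)*(m^2 - 3*m) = m*(m - 2)*(m - 1)*(m + 4)*(m - 3)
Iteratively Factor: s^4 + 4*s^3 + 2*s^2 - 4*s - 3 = (s + 1)*(s^3 + 3*s^2 - s - 3) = (s + 1)*(s + 3)*(s^2 - 1) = (s + 1)^2*(s + 3)*(s - 1)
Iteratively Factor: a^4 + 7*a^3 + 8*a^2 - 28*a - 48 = (a - 2)*(a^3 + 9*a^2 + 26*a + 24) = (a - 2)*(a + 2)*(a^2 + 7*a + 12) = (a - 2)*(a + 2)*(a + 4)*(a + 3)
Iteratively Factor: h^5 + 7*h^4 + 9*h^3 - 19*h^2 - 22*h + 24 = (h + 4)*(h^4 + 3*h^3 - 3*h^2 - 7*h + 6) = (h + 3)*(h + 4)*(h^3 - 3*h + 2) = (h - 1)*(h + 3)*(h + 4)*(h^2 + h - 2) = (h - 1)^2*(h + 3)*(h + 4)*(h + 2)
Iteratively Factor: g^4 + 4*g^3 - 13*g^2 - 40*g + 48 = (g + 4)*(g^3 - 13*g + 12) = (g + 4)^2*(g^2 - 4*g + 3) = (g - 3)*(g + 4)^2*(g - 1)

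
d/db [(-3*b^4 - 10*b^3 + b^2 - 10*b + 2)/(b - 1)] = (-9*b^4 - 8*b^3 + 31*b^2 - 2*b + 8)/(b^2 - 2*b + 1)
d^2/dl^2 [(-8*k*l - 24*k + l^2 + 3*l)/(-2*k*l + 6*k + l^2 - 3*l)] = 2*((2*k - 2*l + 3)^2*(8*k*l + 24*k - l^2 - 3*l) - (2*k*l - 6*k - l^2 + 3*l)^2 + (2*k*l - 6*k - l^2 + 3*l)*(8*k*l + 24*k - l^2 - 3*l + (-8*k + 2*l + 3)*(2*k - 2*l + 3)))/(2*k*l - 6*k - l^2 + 3*l)^3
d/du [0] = 0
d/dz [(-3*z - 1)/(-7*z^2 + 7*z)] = (-3*z^2 - 2*z + 1)/(7*z^2*(z^2 - 2*z + 1))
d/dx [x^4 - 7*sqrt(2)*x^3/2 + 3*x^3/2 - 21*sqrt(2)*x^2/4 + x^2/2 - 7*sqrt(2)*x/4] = 4*x^3 - 21*sqrt(2)*x^2/2 + 9*x^2/2 - 21*sqrt(2)*x/2 + x - 7*sqrt(2)/4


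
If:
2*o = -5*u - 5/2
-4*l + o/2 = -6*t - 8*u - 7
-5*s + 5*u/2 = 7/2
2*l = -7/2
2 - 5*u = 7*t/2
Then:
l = -7/4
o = -1240/51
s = 3991/1020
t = -643/51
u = 941/102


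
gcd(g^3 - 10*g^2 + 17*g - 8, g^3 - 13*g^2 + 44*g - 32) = g^2 - 9*g + 8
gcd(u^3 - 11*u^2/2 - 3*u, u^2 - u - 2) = 1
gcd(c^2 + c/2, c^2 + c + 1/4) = c + 1/2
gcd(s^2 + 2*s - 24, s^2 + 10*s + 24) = s + 6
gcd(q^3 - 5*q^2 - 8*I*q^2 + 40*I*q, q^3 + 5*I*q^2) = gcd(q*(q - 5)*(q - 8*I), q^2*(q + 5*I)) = q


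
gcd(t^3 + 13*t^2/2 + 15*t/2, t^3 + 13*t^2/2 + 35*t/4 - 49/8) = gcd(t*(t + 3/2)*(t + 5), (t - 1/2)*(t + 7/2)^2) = 1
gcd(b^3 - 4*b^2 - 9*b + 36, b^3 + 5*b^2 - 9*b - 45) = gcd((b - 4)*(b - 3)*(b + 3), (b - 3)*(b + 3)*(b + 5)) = b^2 - 9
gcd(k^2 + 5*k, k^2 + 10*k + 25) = k + 5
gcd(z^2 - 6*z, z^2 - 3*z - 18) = z - 6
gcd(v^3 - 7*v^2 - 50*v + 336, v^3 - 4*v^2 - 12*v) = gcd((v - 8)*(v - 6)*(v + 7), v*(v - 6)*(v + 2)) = v - 6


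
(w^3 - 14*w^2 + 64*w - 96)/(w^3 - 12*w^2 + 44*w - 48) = (w - 4)/(w - 2)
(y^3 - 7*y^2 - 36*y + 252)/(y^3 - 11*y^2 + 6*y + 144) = (y^2 - y - 42)/(y^2 - 5*y - 24)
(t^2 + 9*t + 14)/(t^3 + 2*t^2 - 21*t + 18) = (t^2 + 9*t + 14)/(t^3 + 2*t^2 - 21*t + 18)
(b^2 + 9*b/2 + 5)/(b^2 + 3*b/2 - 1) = (2*b + 5)/(2*b - 1)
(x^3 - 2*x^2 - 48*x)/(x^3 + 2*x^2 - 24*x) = (x - 8)/(x - 4)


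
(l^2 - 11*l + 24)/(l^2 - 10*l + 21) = (l - 8)/(l - 7)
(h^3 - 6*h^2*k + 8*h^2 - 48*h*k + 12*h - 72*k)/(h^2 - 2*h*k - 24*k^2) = (h^2 + 8*h + 12)/(h + 4*k)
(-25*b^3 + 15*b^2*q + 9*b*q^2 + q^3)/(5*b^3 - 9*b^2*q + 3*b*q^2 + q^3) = (5*b + q)/(-b + q)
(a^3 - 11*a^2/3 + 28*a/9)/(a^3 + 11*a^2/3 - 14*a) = (a - 4/3)/(a + 6)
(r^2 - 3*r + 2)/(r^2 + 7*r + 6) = (r^2 - 3*r + 2)/(r^2 + 7*r + 6)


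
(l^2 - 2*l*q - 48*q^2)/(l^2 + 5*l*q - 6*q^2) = (-l + 8*q)/(-l + q)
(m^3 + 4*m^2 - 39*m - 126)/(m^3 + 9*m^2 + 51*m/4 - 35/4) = 4*(m^2 - 3*m - 18)/(4*m^2 + 8*m - 5)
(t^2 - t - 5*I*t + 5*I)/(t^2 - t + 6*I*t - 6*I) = (t - 5*I)/(t + 6*I)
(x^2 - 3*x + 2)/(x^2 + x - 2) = (x - 2)/(x + 2)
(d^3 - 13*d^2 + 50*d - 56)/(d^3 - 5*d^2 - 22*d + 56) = (d - 4)/(d + 4)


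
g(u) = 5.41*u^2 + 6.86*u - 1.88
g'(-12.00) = -122.98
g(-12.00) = 694.84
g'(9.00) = 104.24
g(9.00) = 498.07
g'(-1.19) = -6.02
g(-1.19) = -2.38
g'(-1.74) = -11.97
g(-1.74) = 2.56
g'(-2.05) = -15.32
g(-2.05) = 6.79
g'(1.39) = 21.90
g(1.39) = 18.11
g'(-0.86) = -2.45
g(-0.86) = -3.78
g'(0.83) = 15.84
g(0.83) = 7.54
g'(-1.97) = -14.46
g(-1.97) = 5.60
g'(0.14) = 8.37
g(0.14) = -0.81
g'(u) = 10.82*u + 6.86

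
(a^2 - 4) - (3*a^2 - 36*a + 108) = -2*a^2 + 36*a - 112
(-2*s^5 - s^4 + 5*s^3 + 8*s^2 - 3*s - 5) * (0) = 0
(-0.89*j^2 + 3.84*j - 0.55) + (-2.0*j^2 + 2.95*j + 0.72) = -2.89*j^2 + 6.79*j + 0.17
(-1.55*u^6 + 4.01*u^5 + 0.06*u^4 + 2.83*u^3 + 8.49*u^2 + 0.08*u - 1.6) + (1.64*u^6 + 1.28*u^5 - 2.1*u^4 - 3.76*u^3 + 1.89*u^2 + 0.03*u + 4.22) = 0.0899999999999999*u^6 + 5.29*u^5 - 2.04*u^4 - 0.93*u^3 + 10.38*u^2 + 0.11*u + 2.62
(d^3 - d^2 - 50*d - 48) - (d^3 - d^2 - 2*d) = -48*d - 48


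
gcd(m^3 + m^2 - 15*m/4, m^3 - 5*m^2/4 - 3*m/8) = m^2 - 3*m/2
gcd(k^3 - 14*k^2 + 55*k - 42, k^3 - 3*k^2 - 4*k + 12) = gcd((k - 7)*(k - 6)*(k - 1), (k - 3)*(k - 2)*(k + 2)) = 1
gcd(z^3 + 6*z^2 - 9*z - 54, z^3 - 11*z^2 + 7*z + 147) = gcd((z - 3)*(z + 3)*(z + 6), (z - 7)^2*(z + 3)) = z + 3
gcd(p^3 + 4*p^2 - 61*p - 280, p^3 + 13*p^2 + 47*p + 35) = p^2 + 12*p + 35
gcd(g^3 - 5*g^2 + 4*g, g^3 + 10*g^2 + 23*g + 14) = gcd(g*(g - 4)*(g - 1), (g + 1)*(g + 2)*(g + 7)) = 1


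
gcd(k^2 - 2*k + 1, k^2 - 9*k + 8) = k - 1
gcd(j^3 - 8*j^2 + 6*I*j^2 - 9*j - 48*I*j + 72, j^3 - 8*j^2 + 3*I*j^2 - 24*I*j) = j^2 + j*(-8 + 3*I) - 24*I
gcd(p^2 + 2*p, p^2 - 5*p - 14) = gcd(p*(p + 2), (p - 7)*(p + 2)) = p + 2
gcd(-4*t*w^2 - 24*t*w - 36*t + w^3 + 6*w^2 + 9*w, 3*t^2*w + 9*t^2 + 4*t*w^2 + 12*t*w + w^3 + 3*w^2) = w + 3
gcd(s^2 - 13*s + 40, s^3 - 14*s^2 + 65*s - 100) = s - 5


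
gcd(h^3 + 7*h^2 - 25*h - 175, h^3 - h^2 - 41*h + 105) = h^2 + 2*h - 35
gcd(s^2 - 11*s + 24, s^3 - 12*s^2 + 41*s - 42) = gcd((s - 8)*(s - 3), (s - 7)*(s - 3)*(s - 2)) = s - 3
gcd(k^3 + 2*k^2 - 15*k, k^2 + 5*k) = k^2 + 5*k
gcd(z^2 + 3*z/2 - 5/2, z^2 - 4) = 1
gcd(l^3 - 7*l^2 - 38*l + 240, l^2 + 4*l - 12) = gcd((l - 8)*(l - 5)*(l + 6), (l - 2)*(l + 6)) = l + 6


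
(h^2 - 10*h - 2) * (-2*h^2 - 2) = -2*h^4 + 20*h^3 + 2*h^2 + 20*h + 4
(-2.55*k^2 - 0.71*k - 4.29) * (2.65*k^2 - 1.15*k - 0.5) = -6.7575*k^4 + 1.051*k^3 - 9.277*k^2 + 5.2885*k + 2.145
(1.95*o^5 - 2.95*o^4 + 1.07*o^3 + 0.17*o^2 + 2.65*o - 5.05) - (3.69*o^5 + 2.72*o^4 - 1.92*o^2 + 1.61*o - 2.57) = -1.74*o^5 - 5.67*o^4 + 1.07*o^3 + 2.09*o^2 + 1.04*o - 2.48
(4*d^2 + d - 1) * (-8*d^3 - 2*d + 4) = -32*d^5 - 8*d^4 + 14*d^2 + 6*d - 4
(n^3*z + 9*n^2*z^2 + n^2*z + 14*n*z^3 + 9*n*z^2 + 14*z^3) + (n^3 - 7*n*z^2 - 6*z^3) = n^3*z + n^3 + 9*n^2*z^2 + n^2*z + 14*n*z^3 + 2*n*z^2 + 8*z^3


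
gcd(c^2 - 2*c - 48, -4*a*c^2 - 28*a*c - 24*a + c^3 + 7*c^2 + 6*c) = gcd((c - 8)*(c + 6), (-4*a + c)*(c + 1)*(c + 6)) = c + 6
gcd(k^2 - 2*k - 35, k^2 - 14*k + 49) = k - 7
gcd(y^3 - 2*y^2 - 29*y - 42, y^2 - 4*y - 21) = y^2 - 4*y - 21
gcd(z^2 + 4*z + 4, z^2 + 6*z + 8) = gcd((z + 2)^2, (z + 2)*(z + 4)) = z + 2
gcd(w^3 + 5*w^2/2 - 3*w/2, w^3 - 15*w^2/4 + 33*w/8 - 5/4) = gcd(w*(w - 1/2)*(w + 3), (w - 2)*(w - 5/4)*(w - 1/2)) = w - 1/2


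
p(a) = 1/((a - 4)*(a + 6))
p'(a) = -1/((a - 4)*(a + 6)^2) - 1/((a - 4)^2*(a + 6)) = 2*(-a - 1)/(a^4 + 4*a^3 - 44*a^2 - 96*a + 576)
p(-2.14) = -0.04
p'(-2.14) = 0.00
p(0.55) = -0.04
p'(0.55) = -0.01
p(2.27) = -0.07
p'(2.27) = -0.03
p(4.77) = 0.12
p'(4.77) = -0.17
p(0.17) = -0.04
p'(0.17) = -0.00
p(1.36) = -0.05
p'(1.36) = -0.01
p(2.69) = -0.09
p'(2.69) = -0.06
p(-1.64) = -0.04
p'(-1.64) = 0.00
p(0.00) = -0.04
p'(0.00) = 0.00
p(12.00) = 0.01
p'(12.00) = 0.00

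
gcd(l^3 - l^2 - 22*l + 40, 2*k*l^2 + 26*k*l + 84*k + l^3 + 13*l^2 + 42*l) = 1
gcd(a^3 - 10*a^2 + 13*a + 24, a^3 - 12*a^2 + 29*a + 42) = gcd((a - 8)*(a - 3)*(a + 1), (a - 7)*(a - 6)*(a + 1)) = a + 1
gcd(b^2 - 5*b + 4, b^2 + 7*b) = 1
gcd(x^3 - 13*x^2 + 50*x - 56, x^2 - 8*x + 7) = x - 7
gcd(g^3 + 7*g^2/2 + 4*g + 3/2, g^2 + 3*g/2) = g + 3/2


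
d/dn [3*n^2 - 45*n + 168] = 6*n - 45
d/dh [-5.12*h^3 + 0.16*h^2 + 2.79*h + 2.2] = -15.36*h^2 + 0.32*h + 2.79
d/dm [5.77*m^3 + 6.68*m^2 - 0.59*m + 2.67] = 17.31*m^2 + 13.36*m - 0.59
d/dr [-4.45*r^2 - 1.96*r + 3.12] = -8.9*r - 1.96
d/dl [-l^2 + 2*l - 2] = 2 - 2*l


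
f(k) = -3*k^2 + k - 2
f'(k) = 1 - 6*k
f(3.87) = -43.06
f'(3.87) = -22.22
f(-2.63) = -25.38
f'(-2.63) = 16.78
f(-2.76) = -27.61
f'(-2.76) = 17.56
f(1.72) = -9.16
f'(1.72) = -9.32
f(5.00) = -72.00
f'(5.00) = -29.00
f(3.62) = -37.69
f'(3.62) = -20.72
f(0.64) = -2.59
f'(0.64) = -2.84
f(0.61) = -2.51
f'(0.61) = -2.66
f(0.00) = -2.00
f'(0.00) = 1.00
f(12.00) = -422.00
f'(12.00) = -71.00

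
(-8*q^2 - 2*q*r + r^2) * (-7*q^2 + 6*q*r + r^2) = 56*q^4 - 34*q^3*r - 27*q^2*r^2 + 4*q*r^3 + r^4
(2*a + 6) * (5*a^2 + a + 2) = 10*a^3 + 32*a^2 + 10*a + 12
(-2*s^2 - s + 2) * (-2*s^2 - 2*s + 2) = 4*s^4 + 6*s^3 - 6*s^2 - 6*s + 4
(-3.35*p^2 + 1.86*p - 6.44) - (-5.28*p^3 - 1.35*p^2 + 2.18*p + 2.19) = 5.28*p^3 - 2.0*p^2 - 0.32*p - 8.63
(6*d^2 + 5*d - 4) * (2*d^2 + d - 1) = 12*d^4 + 16*d^3 - 9*d^2 - 9*d + 4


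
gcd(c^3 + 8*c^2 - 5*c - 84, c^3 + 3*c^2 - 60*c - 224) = c^2 + 11*c + 28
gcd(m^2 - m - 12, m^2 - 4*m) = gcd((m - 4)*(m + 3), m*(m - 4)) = m - 4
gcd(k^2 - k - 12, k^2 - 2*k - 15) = k + 3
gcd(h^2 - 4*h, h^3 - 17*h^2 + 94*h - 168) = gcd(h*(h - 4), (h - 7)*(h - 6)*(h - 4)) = h - 4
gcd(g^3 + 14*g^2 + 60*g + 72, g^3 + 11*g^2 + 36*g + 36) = g^2 + 8*g + 12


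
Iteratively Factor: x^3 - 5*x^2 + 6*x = (x - 2)*(x^2 - 3*x) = (x - 3)*(x - 2)*(x)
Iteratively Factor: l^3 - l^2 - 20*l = (l)*(l^2 - l - 20) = l*(l + 4)*(l - 5)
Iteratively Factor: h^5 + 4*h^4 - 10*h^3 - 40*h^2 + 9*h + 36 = (h + 4)*(h^4 - 10*h^2 + 9) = (h + 3)*(h + 4)*(h^3 - 3*h^2 - h + 3) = (h - 1)*(h + 3)*(h + 4)*(h^2 - 2*h - 3) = (h - 3)*(h - 1)*(h + 3)*(h + 4)*(h + 1)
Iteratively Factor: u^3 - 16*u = (u + 4)*(u^2 - 4*u) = (u - 4)*(u + 4)*(u)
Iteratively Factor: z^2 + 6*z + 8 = (z + 2)*(z + 4)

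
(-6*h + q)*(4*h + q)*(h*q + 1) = -24*h^3*q - 2*h^2*q^2 - 24*h^2 + h*q^3 - 2*h*q + q^2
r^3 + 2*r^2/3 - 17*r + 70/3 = (r - 7/3)*(r - 2)*(r + 5)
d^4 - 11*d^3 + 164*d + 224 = (d - 8)*(d - 7)*(d + 2)^2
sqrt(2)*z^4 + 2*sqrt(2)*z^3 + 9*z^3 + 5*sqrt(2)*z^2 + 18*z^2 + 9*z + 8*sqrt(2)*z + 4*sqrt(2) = (z + 1)^2*(z + 4*sqrt(2))*(sqrt(2)*z + 1)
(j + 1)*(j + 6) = j^2 + 7*j + 6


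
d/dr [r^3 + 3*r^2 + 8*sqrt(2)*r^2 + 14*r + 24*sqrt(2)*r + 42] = 3*r^2 + 6*r + 16*sqrt(2)*r + 14 + 24*sqrt(2)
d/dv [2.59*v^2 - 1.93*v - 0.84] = 5.18*v - 1.93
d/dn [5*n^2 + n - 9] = 10*n + 1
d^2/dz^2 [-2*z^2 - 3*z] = -4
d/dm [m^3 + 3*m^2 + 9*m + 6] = 3*m^2 + 6*m + 9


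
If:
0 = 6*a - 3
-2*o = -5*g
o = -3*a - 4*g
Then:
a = 1/2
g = -3/13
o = -15/26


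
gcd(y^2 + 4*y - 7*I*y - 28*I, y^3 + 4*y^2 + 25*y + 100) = y + 4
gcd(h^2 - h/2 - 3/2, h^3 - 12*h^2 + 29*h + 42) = h + 1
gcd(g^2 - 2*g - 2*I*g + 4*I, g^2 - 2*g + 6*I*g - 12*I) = g - 2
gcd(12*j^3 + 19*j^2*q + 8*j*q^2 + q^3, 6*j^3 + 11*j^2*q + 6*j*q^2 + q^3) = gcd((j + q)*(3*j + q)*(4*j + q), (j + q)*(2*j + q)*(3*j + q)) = 3*j^2 + 4*j*q + q^2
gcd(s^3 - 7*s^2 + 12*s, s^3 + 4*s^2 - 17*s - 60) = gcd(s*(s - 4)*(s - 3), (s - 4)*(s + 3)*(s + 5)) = s - 4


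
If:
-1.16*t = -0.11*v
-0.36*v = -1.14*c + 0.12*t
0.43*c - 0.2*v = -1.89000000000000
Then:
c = 10.28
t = 2.99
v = 31.54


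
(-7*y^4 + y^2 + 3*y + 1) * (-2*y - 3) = 14*y^5 + 21*y^4 - 2*y^3 - 9*y^2 - 11*y - 3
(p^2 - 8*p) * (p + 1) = p^3 - 7*p^2 - 8*p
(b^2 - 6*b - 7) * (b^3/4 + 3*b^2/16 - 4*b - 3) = b^5/4 - 21*b^4/16 - 55*b^3/8 + 315*b^2/16 + 46*b + 21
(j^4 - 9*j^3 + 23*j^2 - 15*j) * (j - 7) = j^5 - 16*j^4 + 86*j^3 - 176*j^2 + 105*j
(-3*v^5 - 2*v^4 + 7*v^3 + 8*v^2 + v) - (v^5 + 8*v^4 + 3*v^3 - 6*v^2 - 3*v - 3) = -4*v^5 - 10*v^4 + 4*v^3 + 14*v^2 + 4*v + 3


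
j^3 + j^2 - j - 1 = (j - 1)*(j + 1)^2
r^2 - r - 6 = (r - 3)*(r + 2)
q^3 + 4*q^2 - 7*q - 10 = (q - 2)*(q + 1)*(q + 5)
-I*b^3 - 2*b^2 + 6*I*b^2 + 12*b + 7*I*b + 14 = (b - 7)*(b - 2*I)*(-I*b - I)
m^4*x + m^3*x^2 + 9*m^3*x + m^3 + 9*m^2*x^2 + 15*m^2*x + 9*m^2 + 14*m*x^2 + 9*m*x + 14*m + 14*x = (m + 2)*(m + 7)*(m + x)*(m*x + 1)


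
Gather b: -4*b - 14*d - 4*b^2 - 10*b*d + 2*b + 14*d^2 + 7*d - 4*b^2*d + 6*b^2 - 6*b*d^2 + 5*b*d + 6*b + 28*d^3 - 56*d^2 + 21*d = b^2*(2 - 4*d) + b*(-6*d^2 - 5*d + 4) + 28*d^3 - 42*d^2 + 14*d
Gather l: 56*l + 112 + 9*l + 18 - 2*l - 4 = 63*l + 126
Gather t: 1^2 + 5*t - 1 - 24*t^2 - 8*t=-24*t^2 - 3*t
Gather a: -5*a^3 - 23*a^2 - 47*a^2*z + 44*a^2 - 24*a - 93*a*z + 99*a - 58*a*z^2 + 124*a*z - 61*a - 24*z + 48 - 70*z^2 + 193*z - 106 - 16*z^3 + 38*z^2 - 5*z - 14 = -5*a^3 + a^2*(21 - 47*z) + a*(-58*z^2 + 31*z + 14) - 16*z^3 - 32*z^2 + 164*z - 72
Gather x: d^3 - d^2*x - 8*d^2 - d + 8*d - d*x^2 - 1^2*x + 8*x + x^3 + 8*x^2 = d^3 - 8*d^2 + 7*d + x^3 + x^2*(8 - d) + x*(7 - d^2)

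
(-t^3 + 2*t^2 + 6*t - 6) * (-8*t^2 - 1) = 8*t^5 - 16*t^4 - 47*t^3 + 46*t^2 - 6*t + 6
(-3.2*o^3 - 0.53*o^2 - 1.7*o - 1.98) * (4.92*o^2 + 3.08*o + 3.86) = -15.744*o^5 - 12.4636*o^4 - 22.3484*o^3 - 17.0234*o^2 - 12.6604*o - 7.6428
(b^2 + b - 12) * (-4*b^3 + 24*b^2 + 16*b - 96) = -4*b^5 + 20*b^4 + 88*b^3 - 368*b^2 - 288*b + 1152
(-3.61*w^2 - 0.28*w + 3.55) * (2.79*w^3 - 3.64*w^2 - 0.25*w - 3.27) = -10.0719*w^5 + 12.3592*w^4 + 11.8262*w^3 - 1.0473*w^2 + 0.0281000000000001*w - 11.6085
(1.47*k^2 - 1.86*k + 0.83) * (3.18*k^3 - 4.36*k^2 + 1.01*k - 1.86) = 4.6746*k^5 - 12.324*k^4 + 12.2337*k^3 - 8.2316*k^2 + 4.2979*k - 1.5438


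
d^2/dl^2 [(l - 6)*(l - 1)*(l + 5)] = 6*l - 4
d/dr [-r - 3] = -1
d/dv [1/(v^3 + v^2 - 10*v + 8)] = (-3*v^2 - 2*v + 10)/(v^3 + v^2 - 10*v + 8)^2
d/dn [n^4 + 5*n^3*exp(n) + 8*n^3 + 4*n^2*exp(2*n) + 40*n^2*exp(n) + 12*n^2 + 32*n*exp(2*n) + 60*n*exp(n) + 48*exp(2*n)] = 5*n^3*exp(n) + 4*n^3 + 8*n^2*exp(2*n) + 55*n^2*exp(n) + 24*n^2 + 72*n*exp(2*n) + 140*n*exp(n) + 24*n + 128*exp(2*n) + 60*exp(n)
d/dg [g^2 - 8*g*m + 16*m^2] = 2*g - 8*m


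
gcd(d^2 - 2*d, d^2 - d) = d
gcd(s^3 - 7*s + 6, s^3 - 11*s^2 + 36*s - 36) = s - 2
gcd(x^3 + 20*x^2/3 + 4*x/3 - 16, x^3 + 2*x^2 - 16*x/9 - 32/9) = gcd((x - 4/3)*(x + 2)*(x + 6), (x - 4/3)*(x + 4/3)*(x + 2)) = x^2 + 2*x/3 - 8/3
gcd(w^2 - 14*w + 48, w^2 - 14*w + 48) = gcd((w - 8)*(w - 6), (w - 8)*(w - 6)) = w^2 - 14*w + 48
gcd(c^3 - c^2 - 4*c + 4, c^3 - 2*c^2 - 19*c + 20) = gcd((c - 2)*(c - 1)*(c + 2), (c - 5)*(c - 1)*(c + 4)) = c - 1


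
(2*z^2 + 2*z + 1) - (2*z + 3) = 2*z^2 - 2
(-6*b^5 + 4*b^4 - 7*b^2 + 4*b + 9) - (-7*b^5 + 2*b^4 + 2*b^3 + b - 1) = b^5 + 2*b^4 - 2*b^3 - 7*b^2 + 3*b + 10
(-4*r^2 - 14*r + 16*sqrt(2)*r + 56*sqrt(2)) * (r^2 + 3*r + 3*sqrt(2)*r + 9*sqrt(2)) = -4*r^4 - 26*r^3 + 4*sqrt(2)*r^3 + 26*sqrt(2)*r^2 + 54*r^2 + 42*sqrt(2)*r + 624*r + 1008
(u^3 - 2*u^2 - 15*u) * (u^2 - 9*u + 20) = u^5 - 11*u^4 + 23*u^3 + 95*u^2 - 300*u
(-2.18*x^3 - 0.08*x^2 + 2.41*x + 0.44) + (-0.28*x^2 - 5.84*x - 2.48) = -2.18*x^3 - 0.36*x^2 - 3.43*x - 2.04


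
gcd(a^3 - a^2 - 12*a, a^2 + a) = a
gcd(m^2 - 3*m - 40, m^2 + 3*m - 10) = m + 5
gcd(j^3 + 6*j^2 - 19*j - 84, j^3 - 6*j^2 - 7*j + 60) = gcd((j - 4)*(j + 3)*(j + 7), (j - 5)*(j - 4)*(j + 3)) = j^2 - j - 12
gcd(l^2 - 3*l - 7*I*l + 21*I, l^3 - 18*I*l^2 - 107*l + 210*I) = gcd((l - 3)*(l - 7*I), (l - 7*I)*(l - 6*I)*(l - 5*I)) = l - 7*I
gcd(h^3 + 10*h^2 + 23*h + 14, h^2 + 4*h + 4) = h + 2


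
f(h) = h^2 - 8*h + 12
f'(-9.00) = -26.00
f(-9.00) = 165.00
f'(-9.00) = -26.00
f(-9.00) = 165.00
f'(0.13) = -7.74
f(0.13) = 10.98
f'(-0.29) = -8.58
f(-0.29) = 14.40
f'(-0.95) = -9.90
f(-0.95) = 20.50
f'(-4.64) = -17.28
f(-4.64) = 70.65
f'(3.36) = -1.28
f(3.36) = -3.59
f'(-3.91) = -15.82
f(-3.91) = 58.57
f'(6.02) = 4.04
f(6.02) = 0.08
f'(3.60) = -0.80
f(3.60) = -3.84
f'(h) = 2*h - 8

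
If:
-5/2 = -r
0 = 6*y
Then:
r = 5/2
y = 0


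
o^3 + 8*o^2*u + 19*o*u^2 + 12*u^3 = (o + u)*(o + 3*u)*(o + 4*u)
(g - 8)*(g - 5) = g^2 - 13*g + 40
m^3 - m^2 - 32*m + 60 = (m - 5)*(m - 2)*(m + 6)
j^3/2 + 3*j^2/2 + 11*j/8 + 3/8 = (j/2 + 1/2)*(j + 1/2)*(j + 3/2)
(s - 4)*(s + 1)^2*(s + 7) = s^4 + 5*s^3 - 21*s^2 - 53*s - 28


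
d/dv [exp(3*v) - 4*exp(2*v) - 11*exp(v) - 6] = (3*exp(2*v) - 8*exp(v) - 11)*exp(v)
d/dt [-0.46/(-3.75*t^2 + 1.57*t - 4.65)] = (0.7222 - 3.45*t)/(3.75*t^2 - 1.57*t + 4.65)^2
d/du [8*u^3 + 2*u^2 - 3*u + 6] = 24*u^2 + 4*u - 3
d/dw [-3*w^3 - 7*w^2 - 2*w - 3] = -9*w^2 - 14*w - 2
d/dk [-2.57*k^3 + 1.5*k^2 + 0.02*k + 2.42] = -7.71*k^2 + 3.0*k + 0.02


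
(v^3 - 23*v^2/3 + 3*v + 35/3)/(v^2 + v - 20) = (v^3 - 23*v^2/3 + 3*v + 35/3)/(v^2 + v - 20)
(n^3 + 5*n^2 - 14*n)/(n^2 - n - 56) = n*(n - 2)/(n - 8)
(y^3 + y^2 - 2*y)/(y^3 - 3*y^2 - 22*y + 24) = y*(y + 2)/(y^2 - 2*y - 24)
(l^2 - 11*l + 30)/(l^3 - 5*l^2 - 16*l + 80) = (l - 6)/(l^2 - 16)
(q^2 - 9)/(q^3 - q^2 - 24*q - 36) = (q - 3)/(q^2 - 4*q - 12)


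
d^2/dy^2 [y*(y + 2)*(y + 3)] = 6*y + 10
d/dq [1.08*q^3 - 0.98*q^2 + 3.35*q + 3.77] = 3.24*q^2 - 1.96*q + 3.35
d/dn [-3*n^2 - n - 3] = -6*n - 1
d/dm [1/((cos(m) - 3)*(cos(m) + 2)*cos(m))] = (3*sin(m) - 6*sin(m)/cos(m)^2 - 2*tan(m))/((cos(m) - 3)^2*(cos(m) + 2)^2)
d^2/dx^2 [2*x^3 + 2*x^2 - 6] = 12*x + 4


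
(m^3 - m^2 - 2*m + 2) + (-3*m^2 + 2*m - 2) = m^3 - 4*m^2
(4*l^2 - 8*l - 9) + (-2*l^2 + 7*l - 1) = 2*l^2 - l - 10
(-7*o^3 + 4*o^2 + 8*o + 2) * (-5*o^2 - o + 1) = 35*o^5 - 13*o^4 - 51*o^3 - 14*o^2 + 6*o + 2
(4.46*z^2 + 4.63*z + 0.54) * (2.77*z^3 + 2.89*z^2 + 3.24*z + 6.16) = 12.3542*z^5 + 25.7145*z^4 + 29.3269*z^3 + 44.0354*z^2 + 30.2704*z + 3.3264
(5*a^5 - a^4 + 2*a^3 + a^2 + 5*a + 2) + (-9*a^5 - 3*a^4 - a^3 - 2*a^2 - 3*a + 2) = -4*a^5 - 4*a^4 + a^3 - a^2 + 2*a + 4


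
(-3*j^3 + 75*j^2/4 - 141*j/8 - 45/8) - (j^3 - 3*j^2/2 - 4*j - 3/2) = -4*j^3 + 81*j^2/4 - 109*j/8 - 33/8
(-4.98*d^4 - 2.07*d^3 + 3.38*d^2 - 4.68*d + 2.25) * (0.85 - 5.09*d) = 25.3482*d^5 + 6.3033*d^4 - 18.9637*d^3 + 26.6942*d^2 - 15.4305*d + 1.9125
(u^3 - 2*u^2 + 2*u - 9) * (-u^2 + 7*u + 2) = -u^5 + 9*u^4 - 14*u^3 + 19*u^2 - 59*u - 18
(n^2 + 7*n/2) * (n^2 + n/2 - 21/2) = n^4 + 4*n^3 - 35*n^2/4 - 147*n/4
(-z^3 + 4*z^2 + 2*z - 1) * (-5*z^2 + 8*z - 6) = 5*z^5 - 28*z^4 + 28*z^3 - 3*z^2 - 20*z + 6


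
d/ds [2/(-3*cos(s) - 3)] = -2*sin(s)/(3*(cos(s) + 1)^2)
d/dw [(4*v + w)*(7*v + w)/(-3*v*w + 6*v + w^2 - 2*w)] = ((4*v + w)*(7*v + w)*(3*v - 2*w + 2) - (11*v + 2*w)*(3*v*w - 6*v - w^2 + 2*w))/(3*v*w - 6*v - w^2 + 2*w)^2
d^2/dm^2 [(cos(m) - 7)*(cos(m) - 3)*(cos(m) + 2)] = -7*cos(m)/4 + 16*cos(2*m) - 9*cos(3*m)/4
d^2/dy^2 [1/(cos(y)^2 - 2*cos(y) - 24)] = (8*sin(y)^4 - 204*sin(y)^2 - 81*cos(y) - 3*cos(3*y) + 84)/(2*(sin(y)^2 + 2*cos(y) + 23)^3)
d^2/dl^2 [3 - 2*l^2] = -4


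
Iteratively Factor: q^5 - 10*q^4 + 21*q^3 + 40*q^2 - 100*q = (q - 2)*(q^4 - 8*q^3 + 5*q^2 + 50*q) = (q - 2)*(q + 2)*(q^3 - 10*q^2 + 25*q) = (q - 5)*(q - 2)*(q + 2)*(q^2 - 5*q) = (q - 5)^2*(q - 2)*(q + 2)*(q)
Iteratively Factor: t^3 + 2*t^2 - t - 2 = (t + 2)*(t^2 - 1) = (t + 1)*(t + 2)*(t - 1)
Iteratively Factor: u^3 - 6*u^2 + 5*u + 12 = (u - 3)*(u^2 - 3*u - 4) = (u - 4)*(u - 3)*(u + 1)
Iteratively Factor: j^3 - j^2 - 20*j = (j - 5)*(j^2 + 4*j) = (j - 5)*(j + 4)*(j)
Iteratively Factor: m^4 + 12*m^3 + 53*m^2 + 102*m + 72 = (m + 2)*(m^3 + 10*m^2 + 33*m + 36) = (m + 2)*(m + 4)*(m^2 + 6*m + 9) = (m + 2)*(m + 3)*(m + 4)*(m + 3)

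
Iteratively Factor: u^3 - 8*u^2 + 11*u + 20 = (u - 4)*(u^2 - 4*u - 5) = (u - 4)*(u + 1)*(u - 5)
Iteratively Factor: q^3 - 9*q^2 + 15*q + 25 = (q + 1)*(q^2 - 10*q + 25) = (q - 5)*(q + 1)*(q - 5)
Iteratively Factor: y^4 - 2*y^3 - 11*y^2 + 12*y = (y - 4)*(y^3 + 2*y^2 - 3*y) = y*(y - 4)*(y^2 + 2*y - 3) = y*(y - 4)*(y + 3)*(y - 1)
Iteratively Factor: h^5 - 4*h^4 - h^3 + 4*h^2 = (h)*(h^4 - 4*h^3 - h^2 + 4*h) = h*(h - 1)*(h^3 - 3*h^2 - 4*h) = h*(h - 1)*(h + 1)*(h^2 - 4*h) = h*(h - 4)*(h - 1)*(h + 1)*(h)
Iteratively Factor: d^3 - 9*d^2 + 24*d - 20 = (d - 2)*(d^2 - 7*d + 10) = (d - 5)*(d - 2)*(d - 2)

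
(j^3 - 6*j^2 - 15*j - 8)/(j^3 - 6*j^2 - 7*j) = (j^2 - 7*j - 8)/(j*(j - 7))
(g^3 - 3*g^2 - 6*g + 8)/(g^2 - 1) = (g^2 - 2*g - 8)/(g + 1)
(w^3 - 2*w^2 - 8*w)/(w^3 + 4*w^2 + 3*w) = (w^2 - 2*w - 8)/(w^2 + 4*w + 3)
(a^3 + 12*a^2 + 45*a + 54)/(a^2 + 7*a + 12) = (a^2 + 9*a + 18)/(a + 4)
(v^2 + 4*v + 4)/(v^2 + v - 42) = (v^2 + 4*v + 4)/(v^2 + v - 42)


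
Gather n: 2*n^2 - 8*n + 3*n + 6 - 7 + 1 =2*n^2 - 5*n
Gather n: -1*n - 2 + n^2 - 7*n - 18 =n^2 - 8*n - 20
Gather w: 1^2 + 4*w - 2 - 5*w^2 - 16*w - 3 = -5*w^2 - 12*w - 4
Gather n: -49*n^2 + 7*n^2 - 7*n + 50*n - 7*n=-42*n^2 + 36*n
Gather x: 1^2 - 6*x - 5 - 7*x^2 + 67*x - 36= -7*x^2 + 61*x - 40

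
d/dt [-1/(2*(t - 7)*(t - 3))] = (t - 5)/((t - 7)^2*(t - 3)^2)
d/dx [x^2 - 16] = 2*x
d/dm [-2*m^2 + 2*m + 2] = 2 - 4*m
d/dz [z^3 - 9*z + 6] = 3*z^2 - 9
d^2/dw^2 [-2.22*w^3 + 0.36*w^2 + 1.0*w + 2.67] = 0.72 - 13.32*w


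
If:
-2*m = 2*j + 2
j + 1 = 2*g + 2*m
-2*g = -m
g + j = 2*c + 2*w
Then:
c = -w - 1/2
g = 0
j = -1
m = 0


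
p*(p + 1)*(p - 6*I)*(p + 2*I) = p^4 + p^3 - 4*I*p^3 + 12*p^2 - 4*I*p^2 + 12*p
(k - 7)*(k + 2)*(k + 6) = k^3 + k^2 - 44*k - 84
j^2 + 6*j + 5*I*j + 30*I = (j + 6)*(j + 5*I)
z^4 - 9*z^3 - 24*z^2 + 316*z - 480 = (z - 8)*(z - 5)*(z - 2)*(z + 6)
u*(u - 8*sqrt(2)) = u^2 - 8*sqrt(2)*u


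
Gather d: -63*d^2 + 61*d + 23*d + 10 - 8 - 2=-63*d^2 + 84*d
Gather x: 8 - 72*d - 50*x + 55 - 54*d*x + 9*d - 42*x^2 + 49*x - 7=-63*d - 42*x^2 + x*(-54*d - 1) + 56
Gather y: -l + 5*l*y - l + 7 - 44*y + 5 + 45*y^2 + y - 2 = -2*l + 45*y^2 + y*(5*l - 43) + 10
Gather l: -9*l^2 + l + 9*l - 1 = -9*l^2 + 10*l - 1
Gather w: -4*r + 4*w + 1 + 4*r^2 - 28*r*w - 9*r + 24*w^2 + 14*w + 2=4*r^2 - 13*r + 24*w^2 + w*(18 - 28*r) + 3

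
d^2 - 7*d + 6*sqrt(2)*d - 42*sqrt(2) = (d - 7)*(d + 6*sqrt(2))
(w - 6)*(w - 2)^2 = w^3 - 10*w^2 + 28*w - 24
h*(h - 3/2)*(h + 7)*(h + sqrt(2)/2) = h^4 + sqrt(2)*h^3/2 + 11*h^3/2 - 21*h^2/2 + 11*sqrt(2)*h^2/4 - 21*sqrt(2)*h/4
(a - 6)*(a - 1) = a^2 - 7*a + 6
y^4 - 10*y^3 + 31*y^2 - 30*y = y*(y - 5)*(y - 3)*(y - 2)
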